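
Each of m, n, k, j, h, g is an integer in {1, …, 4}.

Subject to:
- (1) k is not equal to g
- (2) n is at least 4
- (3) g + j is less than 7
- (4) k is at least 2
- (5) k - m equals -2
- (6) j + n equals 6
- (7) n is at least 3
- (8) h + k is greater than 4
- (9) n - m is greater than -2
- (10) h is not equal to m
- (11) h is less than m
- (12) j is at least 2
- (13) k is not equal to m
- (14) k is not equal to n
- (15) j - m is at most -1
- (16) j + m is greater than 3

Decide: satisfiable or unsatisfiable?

One satisfying assignment is m = 4, n = 4, k = 2, j = 2, h = 3, g = 4.
For the less obvious constraints — constraint 3: g + j = 6; constraint 5: k - m = -2 — and the others hold by inspection.

Satisfiable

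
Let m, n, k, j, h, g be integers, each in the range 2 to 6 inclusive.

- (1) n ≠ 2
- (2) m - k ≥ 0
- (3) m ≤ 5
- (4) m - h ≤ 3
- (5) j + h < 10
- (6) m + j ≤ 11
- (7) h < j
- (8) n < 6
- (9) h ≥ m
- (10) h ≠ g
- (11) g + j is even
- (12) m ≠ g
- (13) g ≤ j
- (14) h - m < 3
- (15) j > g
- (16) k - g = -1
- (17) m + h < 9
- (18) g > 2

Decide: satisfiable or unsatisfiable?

Satisfiable

The assignment m = 4, n = 4, k = 2, j = 5, h = 4, g = 3 works:
  constraint 2 holds since m - k = 2.
  constraint 4 holds since m - h = 0.
The rest check out directly.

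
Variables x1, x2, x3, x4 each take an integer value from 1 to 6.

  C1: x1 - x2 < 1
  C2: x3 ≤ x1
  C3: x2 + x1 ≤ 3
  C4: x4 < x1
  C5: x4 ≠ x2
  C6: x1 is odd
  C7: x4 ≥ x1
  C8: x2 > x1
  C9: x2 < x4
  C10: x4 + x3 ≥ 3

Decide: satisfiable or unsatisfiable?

Unsatisfiable

Constraints 4, 8, and 9 give x4 < x1, x1 < x2, x2 < x4. Chaining: x4 < x1 < x2 < x4, which forces x4 < x4 — impossible.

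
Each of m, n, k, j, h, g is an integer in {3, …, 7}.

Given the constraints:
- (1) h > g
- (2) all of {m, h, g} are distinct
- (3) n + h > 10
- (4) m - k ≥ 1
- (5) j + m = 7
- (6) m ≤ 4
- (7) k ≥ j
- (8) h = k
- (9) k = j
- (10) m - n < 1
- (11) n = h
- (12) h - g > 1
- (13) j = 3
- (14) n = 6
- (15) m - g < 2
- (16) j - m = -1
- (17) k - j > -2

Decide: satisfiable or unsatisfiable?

Constraint 14 fixes n = 6 and constraint 13 fixes j = 3. Constraints 8, 9, and 11 give n = h = k = j, so n = j. But 6 ≠ 3 — contradiction.

Unsatisfiable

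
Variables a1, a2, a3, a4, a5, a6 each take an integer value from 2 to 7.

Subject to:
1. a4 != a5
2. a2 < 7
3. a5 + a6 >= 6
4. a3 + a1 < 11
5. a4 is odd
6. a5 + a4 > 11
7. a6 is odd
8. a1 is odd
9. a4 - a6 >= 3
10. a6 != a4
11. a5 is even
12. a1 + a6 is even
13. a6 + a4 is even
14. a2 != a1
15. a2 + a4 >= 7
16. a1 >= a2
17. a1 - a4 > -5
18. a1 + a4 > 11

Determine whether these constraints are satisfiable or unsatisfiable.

Satisfiable

Take a1 = 5, a2 = 2, a3 = 3, a4 = 7, a5 = 6, a6 = 3. Then constraint 3: a5 + a6 = 9; constraint 4: a3 + a1 = 8; constraint 6: a5 + a4 = 13, and every other listed constraint is also met.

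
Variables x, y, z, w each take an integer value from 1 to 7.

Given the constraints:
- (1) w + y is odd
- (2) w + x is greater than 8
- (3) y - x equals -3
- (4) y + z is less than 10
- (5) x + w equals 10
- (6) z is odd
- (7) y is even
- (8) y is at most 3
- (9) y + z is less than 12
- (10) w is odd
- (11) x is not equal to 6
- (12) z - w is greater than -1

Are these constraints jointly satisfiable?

Satisfiable

One satisfying assignment is x = 5, y = 2, z = 7, w = 5.
For the less obvious constraints — constraint 2: w + x = 10; constraint 3: y - x = -3 — and the others hold by inspection.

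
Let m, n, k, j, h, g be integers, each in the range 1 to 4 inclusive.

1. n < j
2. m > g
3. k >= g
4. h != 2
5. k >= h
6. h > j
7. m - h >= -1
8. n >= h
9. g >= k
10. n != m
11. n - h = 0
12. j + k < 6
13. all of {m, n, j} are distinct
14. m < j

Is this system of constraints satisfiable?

Constraints 2, 5, 6, 9, and 14 give j < h, h ≤ k, k ≤ g, g < m, m < j. Chaining: j < h ≤ k ≤ g < m < j, which forces j < j — impossible.

Unsatisfiable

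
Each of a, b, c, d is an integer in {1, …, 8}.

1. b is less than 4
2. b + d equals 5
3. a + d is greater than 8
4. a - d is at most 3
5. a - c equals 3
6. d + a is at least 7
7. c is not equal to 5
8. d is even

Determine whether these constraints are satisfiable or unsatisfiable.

Try a = 6, b = 1, c = 3, d = 4.
Check constraint 2: b + d = 5; constraint 3: a + d = 10; constraint 4: a - d = 2. The remaining constraints are straightforward to verify.

Satisfiable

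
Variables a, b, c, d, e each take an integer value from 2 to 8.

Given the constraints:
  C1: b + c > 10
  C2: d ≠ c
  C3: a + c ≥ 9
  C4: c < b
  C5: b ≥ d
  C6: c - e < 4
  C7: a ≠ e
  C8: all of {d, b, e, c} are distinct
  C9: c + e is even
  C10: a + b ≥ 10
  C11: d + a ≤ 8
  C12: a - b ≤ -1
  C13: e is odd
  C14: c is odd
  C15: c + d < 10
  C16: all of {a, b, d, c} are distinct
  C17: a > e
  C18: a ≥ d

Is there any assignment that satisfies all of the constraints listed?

Satisfiable

Setting (a, b, c, d, e) = (6, 7, 5, 2, 3) satisfies everything: constraint 1: b + c = 12; constraint 3: a + c = 11; constraint 6: c - e = 2, and the others follow.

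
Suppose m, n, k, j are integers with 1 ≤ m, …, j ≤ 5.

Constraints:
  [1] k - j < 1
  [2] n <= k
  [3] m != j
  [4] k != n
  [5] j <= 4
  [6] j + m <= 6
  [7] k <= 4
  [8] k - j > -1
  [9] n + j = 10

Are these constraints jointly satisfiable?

From constraints 2 and 7: n ≤ k ≤ 4. From constraint 5: j ≤ 4. Hence n + j ≤ 8. But constraint 9 requires n + j = 10, and 10 > 8. Contradiction.

Unsatisfiable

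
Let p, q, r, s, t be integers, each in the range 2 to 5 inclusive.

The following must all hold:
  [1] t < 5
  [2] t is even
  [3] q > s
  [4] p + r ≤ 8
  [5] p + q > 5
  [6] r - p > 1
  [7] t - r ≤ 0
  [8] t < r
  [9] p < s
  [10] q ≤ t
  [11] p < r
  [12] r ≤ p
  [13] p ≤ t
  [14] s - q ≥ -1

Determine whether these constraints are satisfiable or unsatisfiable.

Constraints 3, 7, 9, 10, and 12 give q ≤ t, t ≤ r, r ≤ p, p < s, s < q. Chaining: q ≤ t ≤ r ≤ p < s < q, which forces q < q — impossible.

Unsatisfiable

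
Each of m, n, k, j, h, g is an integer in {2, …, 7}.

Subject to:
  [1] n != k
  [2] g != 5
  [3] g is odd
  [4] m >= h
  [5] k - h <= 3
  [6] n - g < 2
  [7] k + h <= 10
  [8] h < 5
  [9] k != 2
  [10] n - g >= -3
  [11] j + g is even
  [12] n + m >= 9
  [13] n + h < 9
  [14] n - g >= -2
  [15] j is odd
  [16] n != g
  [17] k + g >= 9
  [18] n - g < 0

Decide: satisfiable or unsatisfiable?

Satisfiable

Try m = 3, n = 6, k = 5, j = 3, h = 2, g = 7.
Check constraint 5: k - h = 3; constraint 6: n - g = -1. The remaining constraints are straightforward to verify.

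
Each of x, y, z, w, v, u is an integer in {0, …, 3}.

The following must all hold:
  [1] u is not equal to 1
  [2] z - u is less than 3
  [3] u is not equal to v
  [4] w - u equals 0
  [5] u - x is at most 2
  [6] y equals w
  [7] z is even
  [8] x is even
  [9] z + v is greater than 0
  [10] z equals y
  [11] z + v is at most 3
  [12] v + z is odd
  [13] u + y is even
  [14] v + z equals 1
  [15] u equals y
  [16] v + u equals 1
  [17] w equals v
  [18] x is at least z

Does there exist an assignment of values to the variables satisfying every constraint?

Unsatisfiable

From constraints 6, 15, and 17, u = y = w = v, so u = v. But constraint 3 says u ≠ v. Contradiction.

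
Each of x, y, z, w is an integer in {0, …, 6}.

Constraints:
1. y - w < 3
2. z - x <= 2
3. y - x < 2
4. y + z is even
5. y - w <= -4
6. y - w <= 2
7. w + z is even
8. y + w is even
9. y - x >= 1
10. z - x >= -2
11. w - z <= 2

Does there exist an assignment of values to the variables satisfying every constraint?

Constraints 2, 5, 9, and 11 give w − y ≥ 4, y − x ≥ 1, x − z ≥ -2, z − w ≥ -2.
Adding all 4 inequalities: the left sides telescope to 0, and the right sides sum to 4 + 1 + (-2) + (-2) = 1. So 0 ≥ 1, which is false.

Unsatisfiable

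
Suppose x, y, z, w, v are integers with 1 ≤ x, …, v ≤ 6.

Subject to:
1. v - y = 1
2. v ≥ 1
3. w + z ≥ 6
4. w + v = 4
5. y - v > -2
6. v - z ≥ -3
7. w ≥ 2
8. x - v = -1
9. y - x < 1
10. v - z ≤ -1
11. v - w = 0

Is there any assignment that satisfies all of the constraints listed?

Try x = 1, y = 1, z = 5, w = 2, v = 2.
Check constraint 1: v - y = 1; constraint 3: w + z = 7. The remaining constraints are straightforward to verify.

Satisfiable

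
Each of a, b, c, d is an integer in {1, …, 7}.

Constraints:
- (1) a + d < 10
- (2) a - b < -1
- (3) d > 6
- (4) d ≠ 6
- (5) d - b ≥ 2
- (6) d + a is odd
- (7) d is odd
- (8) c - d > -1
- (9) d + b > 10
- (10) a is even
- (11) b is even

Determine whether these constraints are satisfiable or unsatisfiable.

Satisfiable

Setting (a, b, c, d) = (2, 4, 7, 7) satisfies everything: constraint 1: a + d = 9; constraint 2: a - b = -2; constraint 5: d - b = 3, and the others follow.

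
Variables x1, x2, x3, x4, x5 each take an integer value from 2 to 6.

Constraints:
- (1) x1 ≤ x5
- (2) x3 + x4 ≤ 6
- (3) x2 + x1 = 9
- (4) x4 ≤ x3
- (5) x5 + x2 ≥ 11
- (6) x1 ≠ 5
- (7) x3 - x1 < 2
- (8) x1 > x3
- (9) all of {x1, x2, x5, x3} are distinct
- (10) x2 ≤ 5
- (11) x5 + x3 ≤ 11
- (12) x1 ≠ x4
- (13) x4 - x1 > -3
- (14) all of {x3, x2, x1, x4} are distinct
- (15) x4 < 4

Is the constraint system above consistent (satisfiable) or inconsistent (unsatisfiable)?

Satisfiable

The assignment x1 = 4, x2 = 5, x3 = 3, x4 = 2, x5 = 6 works:
  constraint 2 holds since x3 + x4 = 5.
  constraint 3 holds since x2 + x1 = 9.
  constraint 5 holds since x5 + x2 = 11.
The rest check out directly.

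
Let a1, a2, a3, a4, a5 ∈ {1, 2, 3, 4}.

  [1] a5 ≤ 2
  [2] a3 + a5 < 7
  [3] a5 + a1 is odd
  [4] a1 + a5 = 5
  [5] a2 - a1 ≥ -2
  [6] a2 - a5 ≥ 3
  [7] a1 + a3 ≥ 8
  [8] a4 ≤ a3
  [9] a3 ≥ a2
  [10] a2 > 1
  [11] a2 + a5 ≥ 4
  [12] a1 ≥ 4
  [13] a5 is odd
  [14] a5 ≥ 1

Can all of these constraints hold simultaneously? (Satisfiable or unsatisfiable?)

Satisfiable

Try a1 = 4, a2 = 4, a3 = 4, a4 = 1, a5 = 1.
Check constraint 2: a3 + a5 = 5; constraint 4: a1 + a5 = 5. The remaining constraints are straightforward to verify.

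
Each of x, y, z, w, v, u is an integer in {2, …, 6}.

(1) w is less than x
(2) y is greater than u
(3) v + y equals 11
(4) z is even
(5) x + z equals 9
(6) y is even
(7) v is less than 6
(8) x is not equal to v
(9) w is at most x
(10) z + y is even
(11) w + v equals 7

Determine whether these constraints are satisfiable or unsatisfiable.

Satisfiable

The assignment x = 3, y = 6, z = 6, w = 2, v = 5, u = 4 works:
  constraint 3 holds since v + y = 11.
  constraint 5 holds since x + z = 9.
  constraint 11 holds since w + v = 7.
The rest check out directly.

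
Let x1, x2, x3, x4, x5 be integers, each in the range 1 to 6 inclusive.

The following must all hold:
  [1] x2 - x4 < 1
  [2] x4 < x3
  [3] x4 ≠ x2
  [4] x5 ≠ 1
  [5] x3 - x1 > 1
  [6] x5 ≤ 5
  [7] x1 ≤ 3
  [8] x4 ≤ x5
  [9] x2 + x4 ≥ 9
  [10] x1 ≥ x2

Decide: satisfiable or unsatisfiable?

From constraints 7 and 10: x2 ≤ x1 ≤ 3. From constraints 6 and 8: x4 ≤ x5 ≤ 5. Hence x2 + x4 ≤ 8. But constraint 9 requires x2 + x4 ≥ 9, and 9 > 8. Contradiction.

Unsatisfiable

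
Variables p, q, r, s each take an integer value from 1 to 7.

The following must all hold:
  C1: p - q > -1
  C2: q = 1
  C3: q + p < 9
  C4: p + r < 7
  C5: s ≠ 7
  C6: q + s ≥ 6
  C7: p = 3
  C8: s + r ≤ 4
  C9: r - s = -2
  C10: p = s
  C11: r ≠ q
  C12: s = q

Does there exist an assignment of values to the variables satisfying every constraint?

Unsatisfiable

Constraint 7 fixes p = 3 and constraint 2 fixes q = 1. Constraints 10 and 12 give p = s = q, so p = q. But 3 ≠ 1 — contradiction.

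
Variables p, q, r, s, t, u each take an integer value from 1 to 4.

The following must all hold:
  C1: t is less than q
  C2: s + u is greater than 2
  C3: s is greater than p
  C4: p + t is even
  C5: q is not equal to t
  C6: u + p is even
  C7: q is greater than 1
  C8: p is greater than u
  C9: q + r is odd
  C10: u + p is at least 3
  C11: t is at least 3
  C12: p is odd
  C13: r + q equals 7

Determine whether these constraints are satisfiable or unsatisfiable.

One satisfying assignment is p = 3, q = 4, r = 3, s = 4, t = 3, u = 1.
For the less obvious constraints — constraint 2: s + u = 5; constraint 10: u + p = 4 — and the others hold by inspection.

Satisfiable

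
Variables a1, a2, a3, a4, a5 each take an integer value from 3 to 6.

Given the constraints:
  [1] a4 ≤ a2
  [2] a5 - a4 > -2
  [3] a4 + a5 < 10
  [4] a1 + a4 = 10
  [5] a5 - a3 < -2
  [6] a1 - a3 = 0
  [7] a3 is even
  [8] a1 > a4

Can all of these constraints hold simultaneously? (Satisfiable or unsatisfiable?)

Take a1 = 6, a2 = 6, a3 = 6, a4 = 4, a5 = 3. Then constraint 2: a5 - a4 = -1; constraint 3: a4 + a5 = 7; constraint 4: a1 + a4 = 10, and every other listed constraint is also met.

Satisfiable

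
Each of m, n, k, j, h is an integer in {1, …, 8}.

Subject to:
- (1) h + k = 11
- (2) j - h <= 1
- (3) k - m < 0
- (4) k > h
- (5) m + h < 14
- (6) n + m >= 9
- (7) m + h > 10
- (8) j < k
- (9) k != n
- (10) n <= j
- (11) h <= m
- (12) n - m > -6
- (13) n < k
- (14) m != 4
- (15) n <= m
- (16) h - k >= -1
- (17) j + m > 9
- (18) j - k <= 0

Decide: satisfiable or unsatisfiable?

One satisfying assignment is m = 7, n = 3, k = 6, j = 4, h = 5.
For the less obvious constraints — constraint 1: h + k = 11; constraint 2: j - h = -1; constraint 3: k - m = -1 — and the others hold by inspection.

Satisfiable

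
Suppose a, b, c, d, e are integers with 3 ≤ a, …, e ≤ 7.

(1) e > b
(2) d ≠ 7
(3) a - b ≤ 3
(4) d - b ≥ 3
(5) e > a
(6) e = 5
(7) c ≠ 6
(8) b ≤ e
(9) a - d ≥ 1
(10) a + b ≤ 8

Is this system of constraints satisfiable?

Unsatisfiable

Constraints 3, 4, and 9 give b − a ≥ -3, a − d ≥ 1, d − b ≥ 3.
Adding all 3 inequalities: the left sides telescope to 0, and the right sides sum to (-3) + 1 + 3 = 1. So 0 ≥ 1, which is false.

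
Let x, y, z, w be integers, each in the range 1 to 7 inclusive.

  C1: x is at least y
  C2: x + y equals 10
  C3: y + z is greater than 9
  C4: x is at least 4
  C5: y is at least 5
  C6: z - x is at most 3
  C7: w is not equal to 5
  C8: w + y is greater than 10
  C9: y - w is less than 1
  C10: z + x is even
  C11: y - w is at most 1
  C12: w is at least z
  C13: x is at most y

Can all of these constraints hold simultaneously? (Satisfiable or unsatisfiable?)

Satisfiable

Setting (x, y, z, w) = (5, 5, 5, 7) satisfies everything: constraint 2: x + y = 10; constraint 3: y + z = 10; constraint 6: z - x = 0, and the others follow.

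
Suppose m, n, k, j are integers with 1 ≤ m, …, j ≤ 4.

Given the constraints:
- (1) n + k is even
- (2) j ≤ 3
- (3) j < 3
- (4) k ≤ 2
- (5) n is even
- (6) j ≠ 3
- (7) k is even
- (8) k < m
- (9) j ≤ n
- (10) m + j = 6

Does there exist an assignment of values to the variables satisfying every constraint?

Satisfiable

One satisfying assignment is m = 4, n = 4, k = 2, j = 2.
For the less obvious constraints — constraint 1: n + k = 6 is even; constraint 5: n = 4 is even; constraint 10: m + j = 6 — and the others hold by inspection.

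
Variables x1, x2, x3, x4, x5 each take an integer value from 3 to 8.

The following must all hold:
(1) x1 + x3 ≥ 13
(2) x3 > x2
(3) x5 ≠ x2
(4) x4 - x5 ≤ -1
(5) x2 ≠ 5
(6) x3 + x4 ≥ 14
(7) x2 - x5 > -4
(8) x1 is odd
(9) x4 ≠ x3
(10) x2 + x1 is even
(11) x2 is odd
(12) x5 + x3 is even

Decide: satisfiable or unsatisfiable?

The assignment x1 = 7, x2 = 7, x3 = 8, x4 = 7, x5 = 8 works:
  constraint 1 holds since x1 + x3 = 15.
  constraint 4 holds since x4 - x5 = -1.
  constraint 6 holds since x3 + x4 = 15.
The rest check out directly.

Satisfiable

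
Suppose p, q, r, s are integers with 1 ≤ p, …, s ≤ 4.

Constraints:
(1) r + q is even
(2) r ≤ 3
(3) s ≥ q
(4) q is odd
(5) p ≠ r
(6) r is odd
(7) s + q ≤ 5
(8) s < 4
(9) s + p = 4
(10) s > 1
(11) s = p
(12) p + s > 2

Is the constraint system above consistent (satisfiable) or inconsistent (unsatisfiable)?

One satisfying assignment is p = 2, q = 1, r = 3, s = 2.
For the less obvious constraints — constraint 7: s + q = 3; constraint 9: s + p = 4 — and the others hold by inspection.

Satisfiable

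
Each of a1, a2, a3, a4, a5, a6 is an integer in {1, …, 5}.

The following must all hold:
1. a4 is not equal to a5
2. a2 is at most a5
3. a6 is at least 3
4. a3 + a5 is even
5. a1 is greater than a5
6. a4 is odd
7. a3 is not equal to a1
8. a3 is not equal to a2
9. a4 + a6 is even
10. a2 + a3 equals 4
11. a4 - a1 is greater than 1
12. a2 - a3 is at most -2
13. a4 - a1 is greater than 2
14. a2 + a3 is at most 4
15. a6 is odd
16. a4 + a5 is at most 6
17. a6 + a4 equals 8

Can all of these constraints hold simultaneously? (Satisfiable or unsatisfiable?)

Satisfiable

Try a1 = 2, a2 = 1, a3 = 3, a4 = 5, a5 = 1, a6 = 3.
Check constraint 10: a2 + a3 = 4; constraint 11: a4 - a1 = 3; constraint 12: a2 - a3 = -2. The remaining constraints are straightforward to verify.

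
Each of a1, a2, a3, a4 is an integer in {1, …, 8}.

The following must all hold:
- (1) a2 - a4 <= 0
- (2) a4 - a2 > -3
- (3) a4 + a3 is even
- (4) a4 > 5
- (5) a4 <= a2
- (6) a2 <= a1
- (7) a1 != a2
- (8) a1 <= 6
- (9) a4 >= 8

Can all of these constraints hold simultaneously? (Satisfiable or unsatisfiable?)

Unsatisfiable

From constraints 5 and 9: a2 ≥ a4 and a4 ≥ 8, so a2 ≥ 8. From constraints 6 and 8: a2 ≤ a1 and a1 ≤ 6, so a2 ≤ 6. But 6 < 8, so no value of a2 works.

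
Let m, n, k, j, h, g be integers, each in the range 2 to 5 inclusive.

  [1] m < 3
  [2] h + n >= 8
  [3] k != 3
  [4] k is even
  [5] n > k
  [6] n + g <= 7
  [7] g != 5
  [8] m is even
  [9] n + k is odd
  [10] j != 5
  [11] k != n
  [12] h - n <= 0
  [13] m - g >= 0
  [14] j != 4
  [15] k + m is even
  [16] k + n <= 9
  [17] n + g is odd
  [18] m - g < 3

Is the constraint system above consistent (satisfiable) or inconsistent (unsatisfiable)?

One satisfying assignment is m = 2, n = 5, k = 2, j = 3, h = 3, g = 2.
For the less obvious constraints — constraint 2: h + n = 8; constraint 6: n + g = 7; constraint 12: h - n = -2 — and the others hold by inspection.

Satisfiable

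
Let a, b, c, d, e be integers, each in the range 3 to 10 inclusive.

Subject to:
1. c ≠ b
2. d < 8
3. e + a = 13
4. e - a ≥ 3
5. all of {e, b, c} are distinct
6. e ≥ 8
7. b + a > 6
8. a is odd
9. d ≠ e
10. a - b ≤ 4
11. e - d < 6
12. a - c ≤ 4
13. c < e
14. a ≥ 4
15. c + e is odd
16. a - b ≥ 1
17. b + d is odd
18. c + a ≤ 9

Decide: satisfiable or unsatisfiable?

Satisfiable

Take a = 5, b = 4, c = 3, d = 3, e = 8. Then constraint 3: e + a = 13; constraint 4: e - a = 3, and every other listed constraint is also met.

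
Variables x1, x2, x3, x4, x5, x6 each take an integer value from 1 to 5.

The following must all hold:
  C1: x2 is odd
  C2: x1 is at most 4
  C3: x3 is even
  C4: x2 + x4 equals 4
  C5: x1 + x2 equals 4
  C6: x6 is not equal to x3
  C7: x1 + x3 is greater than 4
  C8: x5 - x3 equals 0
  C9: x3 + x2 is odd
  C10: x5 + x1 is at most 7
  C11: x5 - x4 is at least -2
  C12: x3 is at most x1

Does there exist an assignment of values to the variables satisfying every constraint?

The assignment x1 = 3, x2 = 1, x3 = 2, x4 = 3, x5 = 2, x6 = 1 works:
  constraint 4 holds since x2 + x4 = 4.
  constraint 5 holds since x1 + x2 = 4.
The rest check out directly.

Satisfiable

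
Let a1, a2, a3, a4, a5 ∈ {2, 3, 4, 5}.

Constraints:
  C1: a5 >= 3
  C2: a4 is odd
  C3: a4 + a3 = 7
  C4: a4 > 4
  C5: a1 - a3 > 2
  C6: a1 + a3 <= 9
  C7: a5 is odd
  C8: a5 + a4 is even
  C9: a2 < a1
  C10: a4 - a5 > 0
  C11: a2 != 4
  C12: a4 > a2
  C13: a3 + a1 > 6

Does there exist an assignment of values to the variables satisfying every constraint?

Take a1 = 5, a2 = 2, a3 = 2, a4 = 5, a5 = 3. Then constraint 3: a4 + a3 = 7; constraint 5: a1 - a3 = 3; constraint 6: a1 + a3 = 7, and every other listed constraint is also met.

Satisfiable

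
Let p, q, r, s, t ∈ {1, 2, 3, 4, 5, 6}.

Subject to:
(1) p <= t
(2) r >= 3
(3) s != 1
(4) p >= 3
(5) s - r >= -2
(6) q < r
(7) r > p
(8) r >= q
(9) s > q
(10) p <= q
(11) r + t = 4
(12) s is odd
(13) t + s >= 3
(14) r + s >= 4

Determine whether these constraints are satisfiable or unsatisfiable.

Unsatisfiable

From constraint 2: r ≥ 3. From constraints 1 and 4: t ≥ p ≥ 3. Hence r + t ≥ 6. But constraint 11 requires r + t = 4, and 4 < 6. Contradiction.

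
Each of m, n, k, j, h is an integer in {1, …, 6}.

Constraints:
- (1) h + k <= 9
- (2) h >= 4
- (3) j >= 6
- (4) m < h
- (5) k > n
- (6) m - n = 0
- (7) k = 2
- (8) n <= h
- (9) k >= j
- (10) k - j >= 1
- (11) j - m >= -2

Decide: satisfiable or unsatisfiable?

Unsatisfiable

From constraint 2: h ≥ 4. From constraints 3 and 9: k ≥ j ≥ 6. Hence h + k ≥ 10. But constraint 1 requires h + k ≤ 9, and 9 < 10. Contradiction.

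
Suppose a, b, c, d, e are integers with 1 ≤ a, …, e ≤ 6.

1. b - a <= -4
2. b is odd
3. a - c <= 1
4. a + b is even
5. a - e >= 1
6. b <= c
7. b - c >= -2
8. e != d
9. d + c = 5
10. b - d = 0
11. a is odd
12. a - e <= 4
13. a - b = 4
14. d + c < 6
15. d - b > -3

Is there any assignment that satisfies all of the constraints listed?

Unsatisfiable

Constraints 1, 3, and 7 give a − b ≥ 4, b − c ≥ -2, c − a ≥ -1.
Adding all 3 inequalities: the left sides telescope to 0, and the right sides sum to 4 + (-2) + (-1) = 1. So 0 ≥ 1, which is false.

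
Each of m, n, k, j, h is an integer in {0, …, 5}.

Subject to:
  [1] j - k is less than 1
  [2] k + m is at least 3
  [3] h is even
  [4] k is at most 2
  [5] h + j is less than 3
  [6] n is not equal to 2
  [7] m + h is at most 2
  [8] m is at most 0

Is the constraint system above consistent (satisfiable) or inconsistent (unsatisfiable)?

From constraint 4: k ≤ 2. From constraint 8: m ≤ 0. Hence k + m ≤ 2. But constraint 2 requires k + m ≥ 3, and 3 > 2. Contradiction.

Unsatisfiable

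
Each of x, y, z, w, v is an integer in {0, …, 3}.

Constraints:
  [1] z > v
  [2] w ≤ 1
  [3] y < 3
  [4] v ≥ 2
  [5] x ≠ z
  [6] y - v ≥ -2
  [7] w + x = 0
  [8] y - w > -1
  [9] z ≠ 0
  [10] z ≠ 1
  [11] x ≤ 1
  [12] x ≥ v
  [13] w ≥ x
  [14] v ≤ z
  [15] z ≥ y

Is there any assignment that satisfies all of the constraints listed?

Unsatisfiable

From constraints 4 and 12: x ≥ v and v ≥ 2, so x ≥ 2. From constraints 2 and 13: x ≤ w and w ≤ 1, so x ≤ 1. But 1 < 2, so no value of x works.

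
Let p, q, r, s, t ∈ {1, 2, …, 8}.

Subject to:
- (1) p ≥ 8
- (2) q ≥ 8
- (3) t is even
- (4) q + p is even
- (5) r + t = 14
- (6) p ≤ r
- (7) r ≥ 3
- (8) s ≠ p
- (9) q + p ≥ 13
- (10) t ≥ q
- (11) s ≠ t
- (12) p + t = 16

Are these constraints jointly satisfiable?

From constraints 1 and 6: r ≥ p ≥ 8. From constraints 2 and 10: t ≥ q ≥ 8. Hence r + t ≥ 16. But constraint 5 requires r + t = 14, and 14 < 16. Contradiction.

Unsatisfiable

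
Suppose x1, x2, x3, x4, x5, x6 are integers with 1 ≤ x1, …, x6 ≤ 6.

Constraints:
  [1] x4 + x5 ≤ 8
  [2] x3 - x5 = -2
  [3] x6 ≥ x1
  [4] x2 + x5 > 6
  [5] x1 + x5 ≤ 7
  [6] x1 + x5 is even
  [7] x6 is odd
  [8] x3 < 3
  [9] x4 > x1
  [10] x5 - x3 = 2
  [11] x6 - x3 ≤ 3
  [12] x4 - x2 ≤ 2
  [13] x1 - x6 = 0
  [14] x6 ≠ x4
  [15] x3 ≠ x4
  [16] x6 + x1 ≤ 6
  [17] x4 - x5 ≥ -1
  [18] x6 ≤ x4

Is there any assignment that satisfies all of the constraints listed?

Take x1 = 3, x2 = 5, x3 = 1, x4 = 4, x5 = 3, x6 = 3. Then constraint 1: x4 + x5 = 7; constraint 2: x3 - x5 = -2, and every other listed constraint is also met.

Satisfiable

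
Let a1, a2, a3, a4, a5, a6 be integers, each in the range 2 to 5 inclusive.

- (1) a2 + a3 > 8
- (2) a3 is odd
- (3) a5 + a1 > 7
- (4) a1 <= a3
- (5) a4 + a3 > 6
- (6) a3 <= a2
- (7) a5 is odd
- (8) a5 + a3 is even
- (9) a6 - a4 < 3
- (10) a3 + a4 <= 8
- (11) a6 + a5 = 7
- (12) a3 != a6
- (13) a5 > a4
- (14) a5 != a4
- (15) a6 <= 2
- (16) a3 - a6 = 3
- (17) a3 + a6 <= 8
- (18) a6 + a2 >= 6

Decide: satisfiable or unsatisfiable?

Try a1 = 4, a2 = 5, a3 = 5, a4 = 2, a5 = 5, a6 = 2.
Check constraint 1: a2 + a3 = 10; constraint 3: a5 + a1 = 9. The remaining constraints are straightforward to verify.

Satisfiable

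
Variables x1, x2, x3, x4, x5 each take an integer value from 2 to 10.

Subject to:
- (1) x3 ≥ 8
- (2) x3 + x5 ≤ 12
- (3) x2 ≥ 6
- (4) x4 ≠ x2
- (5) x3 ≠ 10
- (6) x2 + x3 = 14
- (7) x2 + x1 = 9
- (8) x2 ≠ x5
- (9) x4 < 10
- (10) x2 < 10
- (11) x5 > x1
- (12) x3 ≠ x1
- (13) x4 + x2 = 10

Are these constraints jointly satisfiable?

Try x1 = 3, x2 = 6, x3 = 8, x4 = 4, x5 = 4.
Check constraint 2: x3 + x5 = 12; constraint 6: x2 + x3 = 14. The remaining constraints are straightforward to verify.

Satisfiable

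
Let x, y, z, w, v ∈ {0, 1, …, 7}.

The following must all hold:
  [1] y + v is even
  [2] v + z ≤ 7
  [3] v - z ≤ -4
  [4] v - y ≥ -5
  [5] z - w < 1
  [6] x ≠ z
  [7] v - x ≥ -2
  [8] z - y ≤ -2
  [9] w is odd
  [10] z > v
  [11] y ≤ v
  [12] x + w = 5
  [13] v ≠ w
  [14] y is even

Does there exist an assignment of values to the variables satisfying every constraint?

Unsatisfiable

Constraints 3, 4, and 8 give v − y ≥ -5, y − z ≥ 2, z − v ≥ 4.
Adding all 3 inequalities: the left sides telescope to 0, and the right sides sum to (-5) + 2 + 4 = 1. So 0 ≥ 1, which is false.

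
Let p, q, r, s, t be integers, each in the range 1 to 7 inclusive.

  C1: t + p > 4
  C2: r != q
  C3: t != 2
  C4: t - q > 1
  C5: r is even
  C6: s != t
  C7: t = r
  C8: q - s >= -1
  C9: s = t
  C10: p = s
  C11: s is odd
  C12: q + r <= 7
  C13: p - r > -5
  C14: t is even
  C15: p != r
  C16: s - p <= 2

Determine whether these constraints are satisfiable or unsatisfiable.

Unsatisfiable

From constraints 7, 9, and 10, p = s = t = r, so p = r. But constraint 15 says p ≠ r. Contradiction.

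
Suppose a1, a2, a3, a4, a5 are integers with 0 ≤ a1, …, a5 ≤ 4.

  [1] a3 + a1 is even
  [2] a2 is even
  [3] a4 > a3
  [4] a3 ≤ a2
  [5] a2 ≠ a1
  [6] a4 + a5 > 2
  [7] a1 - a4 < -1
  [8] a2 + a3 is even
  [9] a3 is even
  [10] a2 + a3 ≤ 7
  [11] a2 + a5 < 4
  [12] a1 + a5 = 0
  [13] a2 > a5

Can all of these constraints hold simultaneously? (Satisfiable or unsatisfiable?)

Satisfiable

The assignment a1 = 0, a2 = 2, a3 = 2, a4 = 4, a5 = 0 works:
  constraint 6 holds since a4 + a5 = 4.
  constraint 7 holds since a1 - a4 = -4.
The rest check out directly.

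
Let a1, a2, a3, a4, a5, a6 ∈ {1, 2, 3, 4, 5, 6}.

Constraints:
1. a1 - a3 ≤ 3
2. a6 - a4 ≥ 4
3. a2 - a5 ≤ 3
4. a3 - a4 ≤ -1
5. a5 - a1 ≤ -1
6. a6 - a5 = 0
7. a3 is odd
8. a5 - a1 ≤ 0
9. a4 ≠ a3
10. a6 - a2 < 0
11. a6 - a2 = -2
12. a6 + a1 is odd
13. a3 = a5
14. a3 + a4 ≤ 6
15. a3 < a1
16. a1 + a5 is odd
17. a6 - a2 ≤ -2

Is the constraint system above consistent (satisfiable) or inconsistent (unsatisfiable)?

Unsatisfiable

Constraints 1, 2, 3, 4, 5, and 17 give a4 − a3 ≥ 1, a3 − a1 ≥ -3, a1 − a5 ≥ 1, a5 − a2 ≥ -3, a2 − a6 ≥ 2, a6 − a4 ≥ 4.
Adding all 6 inequalities: the left sides telescope to 0, and the right sides sum to 1 + (-3) + 1 + (-3) + 2 + 4 = 2. So 0 ≥ 2, which is false.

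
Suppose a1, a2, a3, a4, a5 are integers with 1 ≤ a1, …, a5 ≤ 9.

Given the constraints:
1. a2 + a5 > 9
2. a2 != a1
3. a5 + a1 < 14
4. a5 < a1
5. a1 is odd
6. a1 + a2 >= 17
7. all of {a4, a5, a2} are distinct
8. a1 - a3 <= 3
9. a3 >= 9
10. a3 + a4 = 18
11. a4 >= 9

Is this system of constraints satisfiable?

One satisfying assignment is a1 = 9, a2 = 8, a3 = 9, a4 = 9, a5 = 2.
For the less obvious constraints — constraint 1: a2 + a5 = 10; constraint 3: a5 + a1 = 11; constraint 6: a1 + a2 = 17 — and the others hold by inspection.

Satisfiable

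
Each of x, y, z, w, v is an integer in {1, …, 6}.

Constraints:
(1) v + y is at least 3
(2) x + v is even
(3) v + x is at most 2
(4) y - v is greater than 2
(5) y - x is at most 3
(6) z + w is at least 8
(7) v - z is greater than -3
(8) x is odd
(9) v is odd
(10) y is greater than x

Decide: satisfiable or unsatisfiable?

Try x = 1, y = 4, z = 3, w = 6, v = 1.
Check constraint 1: v + y = 5; constraint 3: v + x = 2. The remaining constraints are straightforward to verify.

Satisfiable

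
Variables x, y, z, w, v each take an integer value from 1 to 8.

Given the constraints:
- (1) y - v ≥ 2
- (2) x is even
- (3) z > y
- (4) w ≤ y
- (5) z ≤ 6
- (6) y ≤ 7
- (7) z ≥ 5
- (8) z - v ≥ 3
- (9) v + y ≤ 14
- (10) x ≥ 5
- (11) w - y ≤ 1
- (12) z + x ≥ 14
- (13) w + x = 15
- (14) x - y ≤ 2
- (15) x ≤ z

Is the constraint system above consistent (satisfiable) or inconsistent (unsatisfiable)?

From constraints 4 and 6: w ≤ y ≤ 7. From constraints 5 and 15: x ≤ z ≤ 6. Hence w + x ≤ 13. But constraint 13 requires w + x = 15, and 15 > 13. Contradiction.

Unsatisfiable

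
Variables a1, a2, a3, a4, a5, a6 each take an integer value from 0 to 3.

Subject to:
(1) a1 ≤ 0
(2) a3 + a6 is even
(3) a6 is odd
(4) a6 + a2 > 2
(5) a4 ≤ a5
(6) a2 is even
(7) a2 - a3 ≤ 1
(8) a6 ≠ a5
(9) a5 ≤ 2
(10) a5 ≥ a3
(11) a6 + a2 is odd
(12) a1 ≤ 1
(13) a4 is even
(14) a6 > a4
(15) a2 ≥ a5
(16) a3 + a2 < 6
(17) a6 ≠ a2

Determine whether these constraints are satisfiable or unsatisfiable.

Satisfiable

Take a1 = 0, a2 = 2, a3 = 1, a4 = 0, a5 = 2, a6 = 1. Then constraint 4: a6 + a2 = 3; constraint 7: a2 - a3 = 1; constraint 16: a3 + a2 = 3, and every other listed constraint is also met.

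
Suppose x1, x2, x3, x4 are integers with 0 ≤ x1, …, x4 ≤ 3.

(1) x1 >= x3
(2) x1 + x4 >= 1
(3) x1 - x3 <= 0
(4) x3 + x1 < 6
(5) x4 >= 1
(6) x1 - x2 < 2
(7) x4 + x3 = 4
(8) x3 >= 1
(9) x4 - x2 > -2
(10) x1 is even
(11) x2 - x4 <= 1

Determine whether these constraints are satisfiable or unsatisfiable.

One satisfying assignment is x1 = 2, x2 = 3, x3 = 2, x4 = 2.
For the less obvious constraints — constraint 2: x1 + x4 = 4; constraint 3: x1 - x3 = 0 — and the others hold by inspection.

Satisfiable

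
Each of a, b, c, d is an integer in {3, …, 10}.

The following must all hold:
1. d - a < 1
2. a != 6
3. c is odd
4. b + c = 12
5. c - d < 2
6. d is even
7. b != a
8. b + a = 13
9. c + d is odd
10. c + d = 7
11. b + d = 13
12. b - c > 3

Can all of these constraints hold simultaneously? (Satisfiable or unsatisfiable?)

Try a = 4, b = 9, c = 3, d = 4.
Check constraint 1: d - a = 0; constraint 4: b + c = 12; constraint 5: c - d = -1. The remaining constraints are straightforward to verify.

Satisfiable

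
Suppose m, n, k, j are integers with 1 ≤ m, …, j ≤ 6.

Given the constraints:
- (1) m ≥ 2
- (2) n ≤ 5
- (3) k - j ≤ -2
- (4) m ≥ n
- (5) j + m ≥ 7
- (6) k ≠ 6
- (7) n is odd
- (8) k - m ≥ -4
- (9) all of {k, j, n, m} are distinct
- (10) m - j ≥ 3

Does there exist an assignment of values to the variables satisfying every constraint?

Unsatisfiable

Constraints 3, 8, and 10 give m − j ≥ 3, j − k ≥ 2, k − m ≥ -4.
Adding all 3 inequalities: the left sides telescope to 0, and the right sides sum to 3 + 2 + (-4) = 1. So 0 ≥ 1, which is false.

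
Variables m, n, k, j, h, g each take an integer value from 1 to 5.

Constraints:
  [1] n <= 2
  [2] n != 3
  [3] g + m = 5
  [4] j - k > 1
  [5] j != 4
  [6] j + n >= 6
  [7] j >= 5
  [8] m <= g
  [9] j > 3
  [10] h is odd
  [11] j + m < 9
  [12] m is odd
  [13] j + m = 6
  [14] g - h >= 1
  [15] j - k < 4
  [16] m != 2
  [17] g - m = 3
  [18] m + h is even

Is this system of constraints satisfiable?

Satisfiable

One satisfying assignment is m = 1, n = 1, k = 3, j = 5, h = 3, g = 4.
For the less obvious constraints — constraint 3: g + m = 5; constraint 4: j - k = 2; constraint 6: j + n = 6 — and the others hold by inspection.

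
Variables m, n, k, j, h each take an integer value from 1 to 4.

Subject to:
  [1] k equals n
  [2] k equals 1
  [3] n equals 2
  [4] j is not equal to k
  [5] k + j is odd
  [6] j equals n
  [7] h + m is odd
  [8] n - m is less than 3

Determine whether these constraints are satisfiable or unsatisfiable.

Constraint 2 fixes k = 1 and constraint 3 fixes n = 2, but constraint 1 requires k = n. Since 1 ≠ 2, contradiction.

Unsatisfiable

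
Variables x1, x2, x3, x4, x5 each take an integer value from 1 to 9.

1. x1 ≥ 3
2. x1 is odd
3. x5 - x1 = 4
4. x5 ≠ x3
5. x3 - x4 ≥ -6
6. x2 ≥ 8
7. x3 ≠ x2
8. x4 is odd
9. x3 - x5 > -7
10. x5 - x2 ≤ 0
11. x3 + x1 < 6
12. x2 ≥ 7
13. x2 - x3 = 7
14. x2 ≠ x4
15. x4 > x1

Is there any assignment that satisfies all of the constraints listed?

Satisfiable

Setting (x1, x2, x3, x4, x5) = (3, 8, 1, 7, 7) satisfies everything: constraint 3: x5 - x1 = 4; constraint 5: x3 - x4 = -6, and the others follow.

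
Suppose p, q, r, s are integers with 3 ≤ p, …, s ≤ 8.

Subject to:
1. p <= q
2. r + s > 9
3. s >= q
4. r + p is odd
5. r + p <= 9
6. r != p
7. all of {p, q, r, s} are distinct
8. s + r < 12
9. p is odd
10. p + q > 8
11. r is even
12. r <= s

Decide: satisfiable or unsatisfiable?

One satisfying assignment is p = 3, q = 6, r = 4, s = 7.
For the less obvious constraints — constraint 2: r + s = 11; constraint 5: r + p = 7 — and the others hold by inspection.

Satisfiable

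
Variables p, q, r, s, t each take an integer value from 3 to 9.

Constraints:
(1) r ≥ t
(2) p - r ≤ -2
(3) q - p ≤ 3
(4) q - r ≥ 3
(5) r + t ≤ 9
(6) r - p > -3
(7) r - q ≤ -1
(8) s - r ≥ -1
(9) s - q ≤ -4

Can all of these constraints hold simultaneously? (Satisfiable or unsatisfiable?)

Constraints 2, 3, 8, and 9 give r − p ≥ 2, p − q ≥ -3, q − s ≥ 4, s − r ≥ -1.
Adding all 4 inequalities: the left sides telescope to 0, and the right sides sum to 2 + (-3) + 4 + (-1) = 2. So 0 ≥ 2, which is false.

Unsatisfiable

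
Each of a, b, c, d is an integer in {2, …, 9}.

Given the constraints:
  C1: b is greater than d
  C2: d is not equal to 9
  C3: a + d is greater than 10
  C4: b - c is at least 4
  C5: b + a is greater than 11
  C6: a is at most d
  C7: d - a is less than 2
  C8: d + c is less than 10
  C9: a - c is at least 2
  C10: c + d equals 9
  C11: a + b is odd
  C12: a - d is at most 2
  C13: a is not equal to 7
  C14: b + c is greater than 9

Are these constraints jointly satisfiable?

Take a = 6, b = 7, c = 3, d = 6. Then constraint 3: a + d = 12; constraint 4: b - c = 4; constraint 5: b + a = 13, and every other listed constraint is also met.

Satisfiable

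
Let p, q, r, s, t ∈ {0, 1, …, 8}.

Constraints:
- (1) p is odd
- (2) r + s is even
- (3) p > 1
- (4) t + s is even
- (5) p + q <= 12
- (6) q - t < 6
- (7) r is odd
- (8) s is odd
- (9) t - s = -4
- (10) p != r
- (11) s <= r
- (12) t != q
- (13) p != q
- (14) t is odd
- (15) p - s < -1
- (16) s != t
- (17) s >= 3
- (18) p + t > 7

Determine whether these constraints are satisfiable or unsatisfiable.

Take p = 5, q = 6, r = 7, s = 7, t = 3. Then constraint 5: p + q = 11; constraint 6: q - t = 3; constraint 9: t - s = -4, and every other listed constraint is also met.

Satisfiable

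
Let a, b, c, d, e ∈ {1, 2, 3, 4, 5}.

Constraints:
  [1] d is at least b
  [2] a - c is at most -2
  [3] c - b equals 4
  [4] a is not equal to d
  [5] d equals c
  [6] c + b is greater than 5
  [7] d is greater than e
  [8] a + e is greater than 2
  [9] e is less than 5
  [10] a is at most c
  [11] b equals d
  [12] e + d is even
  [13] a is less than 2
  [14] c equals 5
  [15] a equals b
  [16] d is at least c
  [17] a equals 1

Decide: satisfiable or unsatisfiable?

Unsatisfiable

Constraint 17 fixes a = 1 and constraint 14 fixes c = 5. Constraints 5, 11, and 15 give a = b = d = c, so a = c. But 1 ≠ 5 — contradiction.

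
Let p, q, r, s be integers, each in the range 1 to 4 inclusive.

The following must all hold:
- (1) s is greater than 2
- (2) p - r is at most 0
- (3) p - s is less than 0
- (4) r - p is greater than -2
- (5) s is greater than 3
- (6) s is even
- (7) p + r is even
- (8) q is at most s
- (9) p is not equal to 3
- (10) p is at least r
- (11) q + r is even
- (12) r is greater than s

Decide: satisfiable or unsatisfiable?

Unsatisfiable

Constraints 3, 10, and 12 give s < r, r ≤ p, p < s. Chaining: s < r ≤ p < s, which forces s < s — impossible.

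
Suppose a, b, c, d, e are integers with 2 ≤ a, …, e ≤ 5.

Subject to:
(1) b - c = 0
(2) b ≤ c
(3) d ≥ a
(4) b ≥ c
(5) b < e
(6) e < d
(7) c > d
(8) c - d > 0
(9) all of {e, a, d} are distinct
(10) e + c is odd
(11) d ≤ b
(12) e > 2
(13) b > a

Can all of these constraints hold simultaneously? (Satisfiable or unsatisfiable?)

Constraints 4, 5, 6, and 7 give b < e, e < d, d < c, c ≤ b. Chaining: b < e < d < c ≤ b, which forces b < b — impossible.

Unsatisfiable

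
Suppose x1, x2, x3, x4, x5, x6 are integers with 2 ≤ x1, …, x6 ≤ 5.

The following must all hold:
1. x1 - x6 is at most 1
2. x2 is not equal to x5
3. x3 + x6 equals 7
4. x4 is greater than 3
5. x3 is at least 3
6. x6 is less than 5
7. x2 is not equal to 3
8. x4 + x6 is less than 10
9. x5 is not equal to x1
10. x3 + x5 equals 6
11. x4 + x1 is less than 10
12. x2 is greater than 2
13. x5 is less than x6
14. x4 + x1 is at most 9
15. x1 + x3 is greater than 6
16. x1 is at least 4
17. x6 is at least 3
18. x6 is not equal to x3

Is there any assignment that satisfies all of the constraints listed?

Setting (x1, x2, x3, x4, x5, x6) = (4, 4, 4, 5, 2, 3) satisfies everything: constraint 1: x1 - x6 = 1; constraint 3: x3 + x6 = 7; constraint 8: x4 + x6 = 8, and the others follow.

Satisfiable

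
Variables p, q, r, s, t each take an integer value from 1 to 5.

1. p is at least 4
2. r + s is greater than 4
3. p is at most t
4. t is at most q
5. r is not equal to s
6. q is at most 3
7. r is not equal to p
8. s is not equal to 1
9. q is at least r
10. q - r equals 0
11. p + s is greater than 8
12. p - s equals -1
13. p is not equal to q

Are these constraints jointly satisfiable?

Unsatisfiable

From constraints 1 and 3: t ≥ p and p ≥ 4, so t ≥ 4. From constraints 4 and 6: t ≤ q and q ≤ 3, so t ≤ 3. But 3 < 4, so no value of t works.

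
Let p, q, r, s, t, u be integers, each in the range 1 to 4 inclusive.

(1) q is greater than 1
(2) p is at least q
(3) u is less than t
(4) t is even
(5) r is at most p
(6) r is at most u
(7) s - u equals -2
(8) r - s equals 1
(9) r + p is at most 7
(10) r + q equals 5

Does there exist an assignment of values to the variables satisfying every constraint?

Take p = 4, q = 3, r = 2, s = 1, t = 4, u = 3. Then constraint 7: s - u = -2; constraint 8: r - s = 1; constraint 9: r + p = 6, and every other listed constraint is also met.

Satisfiable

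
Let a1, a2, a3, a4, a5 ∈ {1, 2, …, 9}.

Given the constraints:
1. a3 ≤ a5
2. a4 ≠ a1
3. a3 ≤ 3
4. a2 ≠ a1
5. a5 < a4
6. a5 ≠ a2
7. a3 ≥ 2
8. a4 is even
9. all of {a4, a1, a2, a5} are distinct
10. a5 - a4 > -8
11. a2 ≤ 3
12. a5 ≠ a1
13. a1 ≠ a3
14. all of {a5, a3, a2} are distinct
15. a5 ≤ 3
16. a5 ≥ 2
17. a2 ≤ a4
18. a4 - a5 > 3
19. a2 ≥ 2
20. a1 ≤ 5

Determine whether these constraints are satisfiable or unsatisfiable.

Unsatisfiable

Constraints 3, 7, 11, 15, 16, and 19 confine each of a5, a3, a2 to the 2 values {2, 3}.
Constraint 14 requires all 3 of them to be distinct, but only 2 values are available — impossible by the pigeonhole principle.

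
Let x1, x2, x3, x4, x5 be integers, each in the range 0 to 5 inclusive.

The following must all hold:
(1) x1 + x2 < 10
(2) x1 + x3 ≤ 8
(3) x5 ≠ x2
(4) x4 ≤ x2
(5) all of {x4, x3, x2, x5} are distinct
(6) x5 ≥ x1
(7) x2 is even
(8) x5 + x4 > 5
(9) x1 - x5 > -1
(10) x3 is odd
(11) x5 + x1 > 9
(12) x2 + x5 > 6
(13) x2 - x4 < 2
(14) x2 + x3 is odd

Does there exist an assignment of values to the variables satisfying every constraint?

One satisfying assignment is x1 = 5, x2 = 4, x3 = 1, x4 = 3, x5 = 5.
For the less obvious constraints — constraint 1: x1 + x2 = 9; constraint 2: x1 + x3 = 6; constraint 8: x5 + x4 = 8 — and the others hold by inspection.

Satisfiable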